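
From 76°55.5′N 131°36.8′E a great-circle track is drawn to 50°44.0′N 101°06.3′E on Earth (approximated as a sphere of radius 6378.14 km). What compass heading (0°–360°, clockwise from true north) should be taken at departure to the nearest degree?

222°

Δλ = -30.508° = -0.5325 rad.
y = sin Δλ · cos φ₂ = (-0.5077)(0.6329) = -0.3213
x = cos φ₁ sin φ₂ − sin φ₁ cos φ₂ cos Δλ = (0.2262)(0.7742) − (0.9741)(0.6329)(0.8616) = -0.3560
θ = atan2(y, x) = -137.93°; adding 360° gives 222°.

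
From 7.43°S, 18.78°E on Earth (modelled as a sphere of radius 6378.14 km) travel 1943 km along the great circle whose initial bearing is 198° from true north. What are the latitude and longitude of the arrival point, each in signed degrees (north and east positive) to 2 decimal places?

Angular distance δ = d/R = 1943/6378.14 = 0.30463 rad; initial bearing θ = 3.4558 rad.
sin φ₂ = sin φ₁ cos δ + cos φ₁ sin δ cos θ = (-0.1293)(0.9540) + (0.9916)(0.2999)(-0.9511) = -0.4062, so φ₂ = -23.97°.
Δλ = atan2(sin θ sin δ cos φ₁, cos δ − sin φ₁ sin φ₂) = atan2(-0.0919, 0.9014) = -5.822°.
λ₂ = 18.780° − 5.822° = 12.96°.

-23.97°, 12.96°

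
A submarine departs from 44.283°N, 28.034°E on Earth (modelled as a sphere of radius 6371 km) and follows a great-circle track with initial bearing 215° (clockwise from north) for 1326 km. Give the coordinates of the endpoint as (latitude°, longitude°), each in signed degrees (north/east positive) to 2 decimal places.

Angular distance δ = d/R = 1326/6371 = 0.20813 rad; initial bearing θ = 3.7525 rad.
sin φ₂ = sin φ₁ cos δ + cos φ₁ sin δ cos θ = (0.6982)(0.9784) + (0.7159)(0.2066)(-0.8192) = 0.5620, so φ₂ = 34.19°.
Δλ = atan2(sin θ sin δ cos φ₁, cos δ − sin φ₁ sin φ₂) = atan2(-0.0848, 0.5861) = -8.238°.
λ₂ = 28.034° − 8.238° = 19.80°.

34.19°, 19.80°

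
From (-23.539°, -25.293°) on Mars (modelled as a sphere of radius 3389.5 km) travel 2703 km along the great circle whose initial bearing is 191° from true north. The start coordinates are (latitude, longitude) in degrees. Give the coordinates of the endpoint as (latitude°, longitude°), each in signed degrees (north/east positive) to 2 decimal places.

-67.36°, -46.07°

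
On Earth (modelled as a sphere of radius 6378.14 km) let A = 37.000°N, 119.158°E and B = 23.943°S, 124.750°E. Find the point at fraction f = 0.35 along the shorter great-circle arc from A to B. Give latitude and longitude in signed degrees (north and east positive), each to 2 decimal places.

15.68°, 121.37°

The central angle between A and B is δ = 1.0676 rad.
With f = 0.35, the slerp weights are sin((1−f)δ)/sin δ = 0.7301 and sin(fδ)/sin δ = 0.4167.
Weighted sum of the unit vectors: (0.7301)·(-0.3891,0.6974,0.6018) + (0.4167)·(-0.5209,0.7509,-0.4058) = (-0.5011, 0.8221, 0.2703).
Converting back: φ = atan2(z, √(x²+y²)) = 15.68°, λ = atan2(y, x) = 121.37°.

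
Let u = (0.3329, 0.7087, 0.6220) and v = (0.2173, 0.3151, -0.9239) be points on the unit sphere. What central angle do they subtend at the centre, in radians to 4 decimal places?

1.8536 rad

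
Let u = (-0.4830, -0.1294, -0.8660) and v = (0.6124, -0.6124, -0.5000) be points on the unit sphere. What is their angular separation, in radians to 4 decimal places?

u·v = 0.2165; |u| = 1.0000, |v| = 1.0000.
cos θ = (u·v)/(|u||v|) = 0.2164, so θ = 1.3526 rad.

1.3526 rad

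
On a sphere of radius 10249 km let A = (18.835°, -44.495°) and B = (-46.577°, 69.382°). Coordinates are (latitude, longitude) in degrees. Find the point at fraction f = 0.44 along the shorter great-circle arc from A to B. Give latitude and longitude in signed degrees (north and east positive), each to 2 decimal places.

-18.88°, -6.94°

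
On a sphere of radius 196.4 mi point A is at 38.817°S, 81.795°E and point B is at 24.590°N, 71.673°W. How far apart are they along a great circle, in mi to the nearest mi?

526 mi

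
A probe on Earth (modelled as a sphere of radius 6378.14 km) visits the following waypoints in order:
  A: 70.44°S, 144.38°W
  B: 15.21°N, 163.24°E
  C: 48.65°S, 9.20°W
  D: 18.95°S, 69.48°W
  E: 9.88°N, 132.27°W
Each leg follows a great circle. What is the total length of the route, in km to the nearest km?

40465 km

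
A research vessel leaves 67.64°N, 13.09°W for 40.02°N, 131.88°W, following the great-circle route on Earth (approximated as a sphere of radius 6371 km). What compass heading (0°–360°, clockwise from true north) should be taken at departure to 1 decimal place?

With φ₁ = 1.1805, φ₂ = 0.6985, Δλ = -2.0733 rad, the forward-azimuth formula gives
θ = atan2( sin Δλ cos φ₂ , cos φ₁ sin φ₂ − sin φ₁ cos φ₂ cos Δλ ) = atan2(-0.6712, 0.5857) = -48.89°.
Adding 360° brings this into [0°, 360°): 311.1°.

311.1°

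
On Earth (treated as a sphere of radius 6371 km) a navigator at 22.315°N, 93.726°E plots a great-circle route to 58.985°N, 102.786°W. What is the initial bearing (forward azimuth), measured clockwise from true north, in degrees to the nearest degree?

8°

Δλ = 163.488° = 2.8534 rad.
y = sin Δλ · cos φ₂ = (0.2842)(0.5153) = 0.1464
x = cos φ₁ sin φ₂ − sin φ₁ cos φ₂ cos Δλ = (0.9251)(0.8570) − (0.3797)(0.5153)(-0.9588) = 0.9804
θ = atan2(y, x) = 8.50°, so the bearing is 8°.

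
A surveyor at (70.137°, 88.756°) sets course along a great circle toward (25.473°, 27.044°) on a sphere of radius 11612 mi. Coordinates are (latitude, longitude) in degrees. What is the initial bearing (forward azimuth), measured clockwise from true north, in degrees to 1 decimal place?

With φ₁ = 1.2241, φ₂ = 0.4446, Δλ = -1.0771 rad, the forward-azimuth formula gives
θ = atan2( sin Δλ cos φ₂ , cos φ₁ sin φ₂ − sin φ₁ cos φ₂ cos Δλ ) = atan2(-0.7950, -0.2563) = -107.87°.
Adding 360° brings this into [0°, 360°): 252.1°.

252.1°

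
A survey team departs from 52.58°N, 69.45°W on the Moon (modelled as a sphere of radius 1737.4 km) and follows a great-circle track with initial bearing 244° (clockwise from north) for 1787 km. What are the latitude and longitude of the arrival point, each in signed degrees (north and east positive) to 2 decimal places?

Angular distance δ = d/R = 1787/1737.4 = 1.02855 rad; initial bearing θ = 4.2586 rad.
sin φ₂ = sin φ₁ cos δ + cos φ₁ sin δ cos θ = (0.7942)(0.5161) + (0.6077)(0.8566)(-0.4384) = 0.1817, so φ₂ = 10.47°.
Δλ = atan2(sin θ sin δ cos φ₁, cos δ − sin φ₁ sin φ₂) = atan2(-0.4678, 0.3718) = -51.526°.
λ₂ = -69.450° − 51.526° = -120.98°.

10.47°, -120.98°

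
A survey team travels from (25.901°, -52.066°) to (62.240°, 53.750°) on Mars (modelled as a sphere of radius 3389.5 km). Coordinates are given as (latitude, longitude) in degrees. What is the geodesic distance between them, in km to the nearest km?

Let φ₁ = 0.4521 rad, φ₂ = 1.0863 rad, and Δλ = 1.8468 rad.
cos c = sin φ₁ sin φ₂ + cos φ₁ cos φ₂ cos Δλ = (0.4368)(0.8849) + (0.8996)(0.4658)(-0.2725) = 0.27235,
so c = arccos(0.27235) = 1.29496 rad.
Distance = R·c = 3389.5 × 1.2950 ≈ 4389 km.

4389 km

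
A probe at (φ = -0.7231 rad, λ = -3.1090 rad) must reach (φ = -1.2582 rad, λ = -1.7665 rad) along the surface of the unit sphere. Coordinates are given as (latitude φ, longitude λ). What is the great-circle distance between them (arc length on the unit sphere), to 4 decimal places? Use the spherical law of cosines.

0.8205

With latitudes φ₁ = -41.431°, φ₂ = -72.090° and longitude difference Δλ = 76.920°:
cos c = sin φ₁ sin φ₂ + cos φ₁ cos φ₂ cos Δλ = (-0.6617)(-0.9515) + (0.7498)(0.3075)(0.2263) = 0.68183,
so c = arccos(0.68183) = 0.82054 rad.
On the unit sphere the arc length equals the central angle: 0.8205.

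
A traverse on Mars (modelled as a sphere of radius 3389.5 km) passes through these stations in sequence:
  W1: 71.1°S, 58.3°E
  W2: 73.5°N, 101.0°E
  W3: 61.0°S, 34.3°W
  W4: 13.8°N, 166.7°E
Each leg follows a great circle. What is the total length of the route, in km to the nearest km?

25850 km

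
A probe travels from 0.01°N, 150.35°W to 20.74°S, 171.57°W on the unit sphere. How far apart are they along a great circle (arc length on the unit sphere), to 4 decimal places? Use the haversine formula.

0.5121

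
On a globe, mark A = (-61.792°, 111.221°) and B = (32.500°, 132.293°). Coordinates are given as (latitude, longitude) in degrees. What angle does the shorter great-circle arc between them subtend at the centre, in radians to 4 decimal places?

With latitudes φ₁ = -61.792°, φ₂ = 32.500° and longitude difference Δλ = 21.072°:
Haversine: a = sin²(Δφ/2) + cos φ₁ cos φ₂ sin²(Δλ/2) = 0.5374 + (0.4727)(0.8434)(0.0334) = 0.55075.
Central angle c = 2·arcsin(√a) = 1.67247 rad.
So the angular separation is 1.6725 rad.

1.6725 rad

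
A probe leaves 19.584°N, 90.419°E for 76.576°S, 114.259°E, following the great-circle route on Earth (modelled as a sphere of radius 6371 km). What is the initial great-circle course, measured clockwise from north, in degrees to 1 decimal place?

174.6°

Δλ = 23.840° = 0.4161 rad.
y = sin Δλ · cos φ₂ = (0.4042)(0.2322) = 0.0938
x = cos φ₁ sin φ₂ − sin φ₁ cos φ₂ cos Δλ = (0.9422)(-0.9727) − (0.3352)(0.2322)(0.9147) = -0.9876
θ = atan2(y, x) = 174.57°, so the bearing is 174.6°.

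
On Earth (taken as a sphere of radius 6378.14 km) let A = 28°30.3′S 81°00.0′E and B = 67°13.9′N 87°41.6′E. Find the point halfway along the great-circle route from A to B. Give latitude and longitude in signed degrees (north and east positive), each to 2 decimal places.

19.39°, 83.05°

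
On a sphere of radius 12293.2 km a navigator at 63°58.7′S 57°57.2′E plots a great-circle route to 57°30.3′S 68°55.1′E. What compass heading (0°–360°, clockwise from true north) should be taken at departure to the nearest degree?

With φ₁ = -1.1166, φ₂ = -1.0037, Δλ = 0.1914 rad, the forward-azimuth formula gives
θ = atan2( sin Δλ cos φ₂ , cos φ₁ sin φ₂ − sin φ₁ cos φ₂ cos Δλ ) = atan2(0.1022, 0.1039) = 44.52°.
So the initial bearing is 45°.

45°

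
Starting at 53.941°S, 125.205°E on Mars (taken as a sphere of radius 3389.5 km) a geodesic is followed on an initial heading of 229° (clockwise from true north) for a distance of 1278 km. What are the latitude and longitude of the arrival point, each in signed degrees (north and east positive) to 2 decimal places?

Angular distance δ = d/R = 1278/3389.5 = 0.37705 rad; initial bearing θ = 3.9968 rad.
sin φ₂ = sin φ₁ cos δ + cos φ₁ sin δ cos θ = (-0.8084)(0.9298) + (0.5886)(0.3682)(-0.6561) = -0.8938, so φ₂ = -63.36°.
Δλ = atan2(sin θ sin δ cos φ₁, cos δ − sin φ₁ sin φ₂) = atan2(-0.1636, 0.2072) = -38.287°.
λ₂ = 125.205° − 38.287° = 86.92°.

-63.36°, 86.92°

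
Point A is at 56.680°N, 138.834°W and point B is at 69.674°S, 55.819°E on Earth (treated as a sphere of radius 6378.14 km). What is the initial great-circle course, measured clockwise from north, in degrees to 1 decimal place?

200.6°

Δλ = -165.347° = -2.8858 rad.
y = sin Δλ · cos φ₂ = (-0.2530)(0.3474) = -0.0879
x = cos φ₁ sin φ₂ − sin φ₁ cos φ₂ cos Δλ = (0.5493)(-0.9377) − (0.8356)(0.3474)(-0.9675) = -0.2343
θ = atan2(y, x) = -159.44°; adding 360° gives 200.6°.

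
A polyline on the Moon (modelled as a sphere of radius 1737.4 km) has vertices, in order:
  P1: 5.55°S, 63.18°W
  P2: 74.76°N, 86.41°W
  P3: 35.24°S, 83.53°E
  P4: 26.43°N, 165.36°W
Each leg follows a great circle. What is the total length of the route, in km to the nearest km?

10403 km

Leg P1→P2: central angle 1.4232 rad, distance 2472.6 km.
Leg P2→P3: central angle 2.4467 rad, distance 4250.8 km.
Leg P3→P4: central angle 2.1179 rad, distance 3679.7 km.
Total: 2472.6 + 4250.8 + 3679.7 ≈ 10403 km.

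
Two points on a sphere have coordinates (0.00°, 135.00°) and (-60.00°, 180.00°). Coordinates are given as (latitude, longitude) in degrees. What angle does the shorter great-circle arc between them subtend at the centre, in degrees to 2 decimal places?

69.30°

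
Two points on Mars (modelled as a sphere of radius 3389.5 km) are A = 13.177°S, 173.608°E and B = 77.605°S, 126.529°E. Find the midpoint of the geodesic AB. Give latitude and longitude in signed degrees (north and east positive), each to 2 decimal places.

Central angle δ = 1.1972 rad. Interpolating on the sphere with fraction f = 0.5:
P = [sin((1−f)δ)·A + sin(fδ)·B] / sin δ = 0.6052·A + 0.6052·B in Cartesian coordinates,
giving P = (-0.6630, 0.1700, -0.7291), i.e. latitude -46.81°, longitude 165.62°.

-46.81°, 165.62°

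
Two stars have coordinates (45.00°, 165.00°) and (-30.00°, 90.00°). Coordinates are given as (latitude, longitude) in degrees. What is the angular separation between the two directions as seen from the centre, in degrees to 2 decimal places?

101.25°

Let φ₁ = 0.7854 rad, φ₂ = -0.5236 rad, and Δλ = -1.3090 rad.
cos c = sin φ₁ sin φ₂ + cos φ₁ cos φ₂ cos Δλ = (0.7071)(-0.5000) + (0.7071)(0.8660)(0.2588) = -0.19506,
so c = arccos(-0.19506) = 1.76711 rad.
So the angular separation is 101.25°.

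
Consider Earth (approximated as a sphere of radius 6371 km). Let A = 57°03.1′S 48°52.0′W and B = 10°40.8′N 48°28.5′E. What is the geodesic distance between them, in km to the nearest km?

11446 km

With latitudes φ₁ = -57.052°, φ₂ = 10.680° and longitude difference Δλ = 97.342°:
cos c = sin φ₁ sin φ₂ + cos φ₁ cos φ₂ cos Δλ = (-0.8392)(0.1853) + (0.5439)(0.9827)(-0.1278) = -0.22381,
so c = arccos(-0.22381) = 1.79652 rad.
Distance = R·c = 6371 × 1.7965 ≈ 11446 km.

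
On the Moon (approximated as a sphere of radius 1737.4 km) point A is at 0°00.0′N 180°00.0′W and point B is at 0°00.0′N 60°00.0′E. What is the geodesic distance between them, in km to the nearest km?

3639 km

With latitudes φ₁ = 0.000°, φ₂ = 0.000° and longitude difference Δλ = -120.000°:
cos c = sin φ₁ sin φ₂ + cos φ₁ cos φ₂ cos Δλ = (0.0000)(0.0000) + (1.0000)(1.0000)(-0.5000) = -0.50000,
so c = arccos(-0.50000) = 2.09440 rad.
Distance = R·c = 1737.4 × 2.0944 ≈ 3639 km.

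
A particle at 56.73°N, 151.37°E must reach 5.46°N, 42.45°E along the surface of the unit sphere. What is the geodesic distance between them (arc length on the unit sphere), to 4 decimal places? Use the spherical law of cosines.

1.6685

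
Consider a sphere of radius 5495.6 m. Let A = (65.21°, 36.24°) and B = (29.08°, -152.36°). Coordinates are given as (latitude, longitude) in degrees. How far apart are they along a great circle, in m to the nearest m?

8198 m

With latitudes φ₁ = 65.210°, φ₂ = 29.080° and longitude difference Δλ = 171.400°:
cos c = sin φ₁ sin φ₂ + cos φ₁ cos φ₂ cos Δλ = (0.9079)(0.4860) + (0.4193)(0.8739)(-0.9888) = 0.07892,
so c = arccos(0.07892) = 1.49179 rad.
Distance = R·c = 5495.6 × 1.4918 ≈ 8198 m.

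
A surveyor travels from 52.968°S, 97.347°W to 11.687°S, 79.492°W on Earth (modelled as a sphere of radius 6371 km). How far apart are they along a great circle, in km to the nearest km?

4858 km

Let φ₁ = -0.9245 rad, φ₂ = -0.2040 rad, and Δλ = 0.3116 rad.
Haversine: a = sin²(Δφ/2) + cos φ₁ cos φ₂ sin²(Δλ/2) = 0.1243 + (0.6023)(0.9793)(0.0241) = 0.13846.
Central angle c = 2·arcsin(√a) = 0.76255 rad.
Distance = R·c = 6371 × 0.7626 ≈ 4858 km.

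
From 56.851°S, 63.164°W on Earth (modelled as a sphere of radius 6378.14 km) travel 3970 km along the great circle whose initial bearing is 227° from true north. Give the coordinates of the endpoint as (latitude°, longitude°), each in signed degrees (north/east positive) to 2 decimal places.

Angular distance δ = d/R = 3970/6378.14 = 0.62244 rad; initial bearing θ = 3.9619 rad.
sin φ₂ = sin φ₁ cos δ + cos φ₁ sin δ cos θ = (-0.8373)(0.8125) + (0.5468)(0.5830)(-0.6820) = -0.8977, so φ₂ = -63.85°.
Δλ = atan2(sin θ sin δ cos φ₁, cos δ − sin φ₁ sin φ₂) = atan2(-0.2332, 0.0609) = -75.363°.
λ₂ = -63.164° − 75.363° = -138.53°.

-63.85°, -138.53°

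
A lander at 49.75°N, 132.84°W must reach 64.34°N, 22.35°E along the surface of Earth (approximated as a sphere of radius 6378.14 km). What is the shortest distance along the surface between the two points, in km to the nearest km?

7155 km

In radians: φ₁ = 0.8683, φ₂ = 1.1229, Δλ = 155.190° = 2.7086 rad.
Haversine: a = sin²(Δφ/2) + cos φ₁ cos φ₂ sin²(Δλ/2) = 0.0161 + (0.6461)(0.4330)(0.9539) = 0.28300.
Central angle c = 2·arcsin(√a) = 1.12187 rad.
Distance = R·c = 6378.14 × 1.1219 ≈ 7155 km.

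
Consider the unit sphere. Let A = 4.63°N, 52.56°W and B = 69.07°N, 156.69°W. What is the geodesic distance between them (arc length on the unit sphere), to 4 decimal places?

1.5823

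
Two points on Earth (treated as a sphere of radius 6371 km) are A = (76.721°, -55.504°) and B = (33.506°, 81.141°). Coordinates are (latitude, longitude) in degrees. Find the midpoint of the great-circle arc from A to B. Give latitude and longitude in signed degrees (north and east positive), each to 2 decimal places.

65.81°, 67.84°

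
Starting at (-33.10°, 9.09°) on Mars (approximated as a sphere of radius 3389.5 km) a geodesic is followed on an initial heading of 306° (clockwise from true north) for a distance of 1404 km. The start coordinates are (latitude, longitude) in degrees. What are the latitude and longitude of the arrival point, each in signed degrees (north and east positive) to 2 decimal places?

-17.56°, -10.88°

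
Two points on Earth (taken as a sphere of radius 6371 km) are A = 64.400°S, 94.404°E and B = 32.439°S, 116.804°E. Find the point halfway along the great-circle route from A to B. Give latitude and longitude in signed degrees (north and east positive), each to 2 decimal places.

-48.91°, 109.26°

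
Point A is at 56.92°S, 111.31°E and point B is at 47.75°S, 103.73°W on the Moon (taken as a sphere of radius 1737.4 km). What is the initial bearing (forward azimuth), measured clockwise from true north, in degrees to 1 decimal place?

156.0°

Δλ = 144.960° = 2.5300 rad.
y = sin Δλ · cos φ₂ = (0.5741)(0.6724) = 0.3860
x = cos φ₁ sin φ₂ − sin φ₁ cos φ₂ cos Δλ = (0.5458)(-0.7402) − (-0.8379)(0.6724)(-0.8188) = -0.8653
θ = atan2(y, x) = 155.96°, so the bearing is 156.0°.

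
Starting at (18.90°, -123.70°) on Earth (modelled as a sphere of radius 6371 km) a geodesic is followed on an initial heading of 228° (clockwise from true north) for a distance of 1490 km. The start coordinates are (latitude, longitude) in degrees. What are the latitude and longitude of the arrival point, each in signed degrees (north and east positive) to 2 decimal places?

Angular distance δ = d/R = 1490/6371 = 0.23387 rad; initial bearing θ = 3.9794 rad.
sin φ₂ = sin φ₁ cos δ + cos φ₁ sin δ cos θ = (0.3239)(0.9728) + (0.9461)(0.2317)(-0.6691) = 0.1684, so φ₂ = 9.69°.
Δλ = atan2(sin θ sin δ cos φ₁, cos δ − sin φ₁ sin φ₂) = atan2(-0.1629, 0.9182) = -10.062°.
λ₂ = -123.700° − 10.062° = -133.76°.

9.69°, -133.76°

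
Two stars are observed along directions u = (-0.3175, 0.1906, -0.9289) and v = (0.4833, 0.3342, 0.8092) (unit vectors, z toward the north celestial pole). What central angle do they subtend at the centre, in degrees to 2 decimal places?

u·v = -0.8414; |u| = 1.0000, |v| = 1.0000.
cos θ = (u·v)/(|u||v|) = -0.8414, so θ = 147.29°.

147.29°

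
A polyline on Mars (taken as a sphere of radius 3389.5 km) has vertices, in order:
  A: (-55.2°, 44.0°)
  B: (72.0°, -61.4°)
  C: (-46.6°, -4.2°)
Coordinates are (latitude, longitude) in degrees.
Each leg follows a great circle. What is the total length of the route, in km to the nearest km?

Leg A→B: central angle 2.5460 rad, distance 8629.5 km.
Leg B→C: central angle 2.1846 rad, distance 7404.8 km.
Total: 8629.5 + 7404.8 ≈ 16034 km.

16034 km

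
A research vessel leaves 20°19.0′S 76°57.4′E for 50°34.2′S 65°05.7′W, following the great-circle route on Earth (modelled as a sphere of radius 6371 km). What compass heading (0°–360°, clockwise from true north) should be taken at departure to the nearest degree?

Δλ = -142.052° = -2.4793 rad.
y = sin Δλ · cos φ₂ = (-0.6150)(0.6351) = -0.3906
x = cos φ₁ sin φ₂ − sin φ₁ cos φ₂ cos Δλ = (0.9378)(-0.7724) − (-0.3472)(0.6351)(-0.7886) = -0.8982
θ = atan2(y, x) = -156.50°; adding 360° gives 204°.

204°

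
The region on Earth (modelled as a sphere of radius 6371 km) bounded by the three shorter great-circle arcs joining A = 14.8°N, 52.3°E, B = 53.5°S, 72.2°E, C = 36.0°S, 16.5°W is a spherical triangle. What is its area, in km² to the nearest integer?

32438750 km²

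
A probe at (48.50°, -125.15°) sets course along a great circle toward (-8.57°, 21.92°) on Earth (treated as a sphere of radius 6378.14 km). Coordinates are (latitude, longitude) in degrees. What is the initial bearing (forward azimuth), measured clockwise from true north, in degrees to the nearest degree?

With φ₁ = 0.8465, φ₂ = -0.1496, Δλ = 2.5669 rad, the forward-azimuth formula gives
θ = atan2( sin Δλ cos φ₂ , cos φ₁ sin φ₂ − sin φ₁ cos φ₂ cos Δλ ) = atan2(0.5375, 0.5229) = 45.79°.
So the initial bearing is 46°.

46°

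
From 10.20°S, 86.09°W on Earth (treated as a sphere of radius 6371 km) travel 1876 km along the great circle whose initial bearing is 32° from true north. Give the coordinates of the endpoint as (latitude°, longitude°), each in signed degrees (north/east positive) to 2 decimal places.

Angular distance δ = d/R = 1876/6371 = 0.29446 rad; initial bearing θ = 0.5585 rad.
sin φ₂ = sin φ₁ cos δ + cos φ₁ sin δ cos θ = (-0.1771)(0.9570) + (0.9842)(0.2902)(0.8480) = 0.0728, so φ₂ = 4.17°.
Δλ = atan2(sin θ sin δ cos φ₁, cos δ − sin φ₁ sin φ₂) = atan2(0.1514, 0.9698) = 8.871°.
λ₂ = -86.090° + 8.871° = -77.22°.

4.17°, -77.22°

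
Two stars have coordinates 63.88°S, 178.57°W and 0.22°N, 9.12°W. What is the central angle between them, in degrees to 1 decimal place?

115.9°

In radians: φ₁ = -1.1149, φ₂ = 0.0038, Δλ = 169.450° = 2.9575 rad.
Haversine: a = sin²(Δφ/2) + cos φ₁ cos φ₂ sin²(Δλ/2) = 0.2816 + (0.4403)(1.0000)(0.9915) = 0.71813.
Central angle c = 2·arcsin(√a) = 2.02223 rad.
So the angular separation is 115.9°.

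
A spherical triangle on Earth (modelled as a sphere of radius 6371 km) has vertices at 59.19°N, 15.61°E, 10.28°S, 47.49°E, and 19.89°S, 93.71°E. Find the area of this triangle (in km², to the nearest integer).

Side lengths (central angles): a = 0.7942, b = 1.7649, c = 1.2925 rad; semiperimeter s = 1.9258.
By l'Huilier's theorem, tan(E/4) = √[tan(s/2) tan((s−a)/2) tan((s−b)/2) tan((s−c)/2)], giving spherical excess E = 0.6162 rad.
Area = E·R² = 0.6162 × (6371)² ≈ 25011193 km².

25011193 km²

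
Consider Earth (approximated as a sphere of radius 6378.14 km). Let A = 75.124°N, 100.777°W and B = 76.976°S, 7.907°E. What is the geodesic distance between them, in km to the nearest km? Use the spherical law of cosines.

Let φ₁ = 1.3112 rad, φ₂ = -1.3435 rad, and Δλ = 1.8969 rad.
cos c = sin φ₁ sin φ₂ + cos φ₁ cos φ₂ cos Δλ = (0.9665)(-0.9743) + (0.2567)(0.2254)(-0.3203) = -0.96016,
so c = arccos(-0.96016) = 2.85836 rad.
Distance = R·c = 6378.14 × 2.8584 ≈ 18231 km.

18231 km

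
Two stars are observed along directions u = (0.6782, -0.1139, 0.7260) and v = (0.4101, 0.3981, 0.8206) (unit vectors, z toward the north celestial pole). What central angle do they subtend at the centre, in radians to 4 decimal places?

0.5943 rad

u·v = 0.8285; |u| = 1.0000, |v| = 1.0000.
cos θ = (u·v)/(|u||v|) = 0.8285, so θ = 0.5943 rad.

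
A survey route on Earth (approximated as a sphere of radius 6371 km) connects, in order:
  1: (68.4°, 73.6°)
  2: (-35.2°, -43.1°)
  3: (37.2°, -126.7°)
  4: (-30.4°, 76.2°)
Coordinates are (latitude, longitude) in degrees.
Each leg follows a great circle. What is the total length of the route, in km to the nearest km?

Leg 1→2: central angle 2.3065 rad, distance 14694.7 km.
Leg 2→3: central angle 1.8504 rad, distance 11788.8 km.
Leg 3→4: central angle 2.7900 rad, distance 17775.0 km.
Total: 14694.7 + 11788.8 + 17775.0 ≈ 44258 km.

44258 km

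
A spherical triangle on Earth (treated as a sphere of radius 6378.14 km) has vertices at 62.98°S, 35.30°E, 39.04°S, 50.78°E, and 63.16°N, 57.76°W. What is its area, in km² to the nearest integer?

Side lengths (central angles): a = 2.3097, b = 2.5079, c = 0.4483 rad; semiperimeter s = 2.6330.
By l'Huilier's theorem, tan(E/4) = √[tan(s/2) tan((s−a)/2) tan((s−b)/2) tan((s−c)/2)], giving spherical excess E = 1.0743 rad.
Area = E·R² = 1.0743 × (6378.14)² ≈ 43701538 km².

43701538 km²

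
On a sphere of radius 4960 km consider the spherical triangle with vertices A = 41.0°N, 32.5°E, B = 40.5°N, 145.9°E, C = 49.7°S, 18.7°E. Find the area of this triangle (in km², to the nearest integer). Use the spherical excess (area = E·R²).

Side lengths (central angles): a = 2.4860, b = 1.5971, c = 1.3713 rad; semiperimeter s = 2.7272.
By l'Huilier's theorem, tan(E/4) = √[tan(s/2) tan((s−a)/2) tan((s−b)/2) tan((s−c)/2)], giving spherical excess E = 1.9884 rad.
Area = E·R² = 1.9884 × (4960)² ≈ 48917975 km².

48917975 km²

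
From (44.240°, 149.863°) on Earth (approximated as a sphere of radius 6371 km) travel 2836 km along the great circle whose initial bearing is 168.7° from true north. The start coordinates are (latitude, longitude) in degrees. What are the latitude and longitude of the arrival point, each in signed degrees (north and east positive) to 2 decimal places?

19.10°, 154.99°

Angular distance δ = d/R = 2836/6371 = 0.44514 rad; initial bearing θ = 2.9444 rad.
sin φ₂ = sin φ₁ cos δ + cos φ₁ sin δ cos θ = (0.6977)(0.9025) + (0.7164)(0.4306)(-0.9806) = 0.3272, so φ₂ = 19.10°.
Δλ = atan2(sin θ sin δ cos φ₁, cos δ − sin φ₁ sin φ₂) = atan2(0.0604, 0.6743) = 5.123°.
λ₂ = 149.863° + 5.123° = 154.99°.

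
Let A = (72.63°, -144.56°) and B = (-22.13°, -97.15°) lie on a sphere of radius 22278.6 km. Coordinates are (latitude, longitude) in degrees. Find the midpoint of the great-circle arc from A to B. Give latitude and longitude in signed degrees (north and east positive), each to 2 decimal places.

Central angle δ = 1.7440 rad. Interpolating on the sphere with fraction f = 0.5:
P = [sin((1−f)δ)·A + sin(fδ)·B] / sin δ = 0.7773·A + 0.7773·B in Cartesian coordinates,
giving P = (-0.2787, -0.8490, 0.4490), i.e. latitude 26.68°, longitude -108.17°.

26.68°, -108.17°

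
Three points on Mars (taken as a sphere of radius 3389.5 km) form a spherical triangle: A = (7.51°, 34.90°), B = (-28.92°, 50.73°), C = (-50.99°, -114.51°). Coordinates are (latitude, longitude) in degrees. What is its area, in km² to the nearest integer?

8034461 km²

Side lengths (central angles): a = 1.7285, b = 2.2637, c = 0.6893 rad; semiperimeter s = 2.3407.
By l'Huilier's theorem, tan(E/4) = √[tan(s/2) tan((s−a)/2) tan((s−b)/2) tan((s−c)/2)], giving spherical excess E = 0.6993 rad.
Area = E·R² = 0.6993 × (3389.5)² ≈ 8034461 km².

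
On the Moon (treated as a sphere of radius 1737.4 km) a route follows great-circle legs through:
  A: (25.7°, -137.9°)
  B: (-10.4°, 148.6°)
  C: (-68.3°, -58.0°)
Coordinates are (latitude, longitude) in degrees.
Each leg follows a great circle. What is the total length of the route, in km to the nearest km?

Leg A→B: central angle 1.3965 rad, distance 2426.3 km.
Leg B→C: central angle 1.7289 rad, distance 3003.8 km.
Total: 2426.3 + 3003.8 ≈ 5430 km.

5430 km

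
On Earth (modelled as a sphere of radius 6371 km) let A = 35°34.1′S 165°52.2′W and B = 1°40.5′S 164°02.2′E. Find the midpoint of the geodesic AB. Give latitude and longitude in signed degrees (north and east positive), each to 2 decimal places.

-19.23°, 177.50°

The central angle between A and B is δ = 0.7663 rad.
With f = 0.5, the slerp weights are sin((1−f)δ)/sin δ = 0.5391 and sin(fδ)/sin δ = 0.5391.
Weighted sum of the unit vectors: (0.5391)·(-0.7888,-0.1986,-0.5817) + (0.5391)·(-0.9610,0.2749,-0.0292) = (-0.9433, 0.0411, -0.3293).
Converting back: φ = atan2(z, √(x²+y²)) = -19.23°, λ = atan2(y, x) = 177.50°.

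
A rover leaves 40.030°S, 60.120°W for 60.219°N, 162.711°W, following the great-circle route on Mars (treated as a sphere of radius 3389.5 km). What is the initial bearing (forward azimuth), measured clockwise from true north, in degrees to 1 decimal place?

320.8°

With φ₁ = -0.6987, φ₂ = 1.0510, Δλ = -1.7906 rad, the forward-azimuth formula gives
θ = atan2( sin Δλ cos φ₂ , cos φ₁ sin φ₂ − sin φ₁ cos φ₂ cos Δλ ) = atan2(-0.4847, 0.5949) = -39.17°.
Adding 360° brings this into [0°, 360°): 320.8°.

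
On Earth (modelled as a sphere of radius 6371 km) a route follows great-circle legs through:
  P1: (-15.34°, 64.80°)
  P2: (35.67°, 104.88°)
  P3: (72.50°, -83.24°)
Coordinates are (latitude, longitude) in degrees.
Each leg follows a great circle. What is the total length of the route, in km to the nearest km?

15039 km

Leg P1→P2: central angle 1.1094 rad, distance 7068.1 km.
Leg P2→P3: central angle 1.2511 rad, distance 7970.7 km.
Total: 7068.1 + 7970.7 ≈ 15039 km.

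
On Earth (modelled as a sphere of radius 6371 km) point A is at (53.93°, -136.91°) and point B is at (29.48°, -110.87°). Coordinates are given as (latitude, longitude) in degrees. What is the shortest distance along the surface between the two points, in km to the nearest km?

With latitudes φ₁ = 53.930°, φ₂ = 29.480° and longitude difference Δλ = 26.040°:
cos c = sin φ₁ sin φ₂ + cos φ₁ cos φ₂ cos Δλ = (0.8083)(0.4921) + (0.5888)(0.8705)(0.8985) = 0.85829,
so c = arccos(0.85829) = 0.53886 rad.
Distance = R·c = 6371 × 0.5389 ≈ 3433 km.

3433 km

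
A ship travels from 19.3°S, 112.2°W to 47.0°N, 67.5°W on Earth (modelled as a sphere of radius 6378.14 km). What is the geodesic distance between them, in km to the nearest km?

8631 km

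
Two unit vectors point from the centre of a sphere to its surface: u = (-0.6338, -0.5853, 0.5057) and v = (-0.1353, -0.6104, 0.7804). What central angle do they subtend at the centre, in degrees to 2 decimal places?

u·v = 0.8377; |u| = 1.0000, |v| = 1.0000.
cos θ = (u·v)/(|u||v|) = 0.8377, so θ = 33.10°.

33.10°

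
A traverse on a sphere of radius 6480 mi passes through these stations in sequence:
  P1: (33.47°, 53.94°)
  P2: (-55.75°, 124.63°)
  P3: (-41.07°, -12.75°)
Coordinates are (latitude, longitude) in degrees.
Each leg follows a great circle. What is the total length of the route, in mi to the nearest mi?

20827 mi

Leg P1→P2: central angle 1.8761 rad, distance 12157.4 mi.
Leg P2→P3: central angle 1.3379 rad, distance 8669.4 mi.
Total: 12157.4 + 8669.4 ≈ 20827 mi.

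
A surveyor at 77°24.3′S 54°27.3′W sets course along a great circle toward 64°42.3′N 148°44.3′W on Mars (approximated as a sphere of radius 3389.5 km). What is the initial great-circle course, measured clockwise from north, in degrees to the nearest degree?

Δλ = -94.283° = -1.6456 rad.
y = sin Δλ · cos φ₂ = (-0.9972)(0.4273) = -0.4261
x = cos φ₁ sin φ₂ − sin φ₁ cos φ₂ cos Δλ = (0.2181)(0.9041) − (-0.9759)(0.4273)(-0.0747) = 0.1660
θ = atan2(y, x) = -68.71°; adding 360° gives 291°.

291°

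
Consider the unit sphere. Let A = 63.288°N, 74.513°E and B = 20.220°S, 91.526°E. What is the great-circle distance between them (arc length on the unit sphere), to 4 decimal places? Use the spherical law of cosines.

Let φ₁ = 1.1046 rad, φ₂ = -0.3529 rad, and Δλ = 0.2969 rad.
cos c = sin φ₁ sin φ₂ + cos φ₁ cos φ₂ cos Δλ = (0.8933)(-0.3456) + (0.4495)(0.9384)(0.9562) = 0.09461,
so c = arccos(0.09461) = 1.47605 rad.
On the unit sphere the arc length equals the central angle: 1.4760.

1.4760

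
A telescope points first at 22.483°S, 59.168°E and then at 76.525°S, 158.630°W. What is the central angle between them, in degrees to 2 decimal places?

In radians: φ₁ = -0.3924, φ₂ = -1.3356, Δλ = 142.202° = 2.4819 rad.
cos c = sin φ₁ sin φ₂ + cos φ₁ cos φ₂ cos Δλ = (-0.3824)(-0.9725) + (0.9240)(0.2330)(-0.7902) = 0.20175,
so c = arccos(0.20175) = 1.36765 rad.
So the angular separation is 78.36°.

78.36°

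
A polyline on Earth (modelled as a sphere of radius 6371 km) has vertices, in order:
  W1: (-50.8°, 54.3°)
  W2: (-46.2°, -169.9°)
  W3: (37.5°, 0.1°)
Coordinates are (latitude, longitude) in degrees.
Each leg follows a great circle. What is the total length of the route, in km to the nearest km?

27170 km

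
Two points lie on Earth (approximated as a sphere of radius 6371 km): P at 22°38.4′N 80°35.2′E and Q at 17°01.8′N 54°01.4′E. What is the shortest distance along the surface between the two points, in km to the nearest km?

Let φ₁ = 0.3951 rad, φ₂ = 0.2972 rad, and Δλ = -0.4636 rad.
Haversine: a = sin²(Δφ/2) + cos φ₁ cos φ₂ sin²(Δλ/2) = 0.0024 + (0.9229)(0.9562)(0.0528) = 0.04897.
Central angle c = 2·arcsin(√a) = 0.44628 rad.
Distance = R·c = 6371 × 0.4463 ≈ 2843 km.

2843 km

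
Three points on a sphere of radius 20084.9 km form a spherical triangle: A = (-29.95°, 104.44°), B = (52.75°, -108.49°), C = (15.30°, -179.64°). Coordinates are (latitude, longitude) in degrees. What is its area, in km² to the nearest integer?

351178290 km²

Side lengths (central angles): a = 1.1607, b = 1.4992, c = 2.5637 rad; semiperimeter s = 2.6118.
By l'Huilier's theorem, tan(E/4) = √[tan(s/2) tan((s−a)/2) tan((s−b)/2) tan((s−c)/2)], giving spherical excess E = 0.8705 rad.
Area = E·R² = 0.8705 × (20084.9)² ≈ 351178290 km².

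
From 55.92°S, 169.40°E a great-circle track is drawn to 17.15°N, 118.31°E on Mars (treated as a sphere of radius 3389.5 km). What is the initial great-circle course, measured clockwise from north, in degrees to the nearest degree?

Δλ = -51.090° = -0.8917 rad.
y = sin Δλ · cos φ₂ = (-0.7781)(0.9555) = -0.7435
x = cos φ₁ sin φ₂ − sin φ₁ cos φ₂ cos Δλ = (0.5603)(0.2949) − (-0.8283)(0.9555)(0.6281) = 0.6623
θ = atan2(y, x) = -48.31°; adding 360° gives 312°.

312°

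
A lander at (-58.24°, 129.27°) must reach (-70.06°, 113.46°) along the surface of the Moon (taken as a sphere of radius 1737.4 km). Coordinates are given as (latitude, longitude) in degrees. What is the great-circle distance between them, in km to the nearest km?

412 km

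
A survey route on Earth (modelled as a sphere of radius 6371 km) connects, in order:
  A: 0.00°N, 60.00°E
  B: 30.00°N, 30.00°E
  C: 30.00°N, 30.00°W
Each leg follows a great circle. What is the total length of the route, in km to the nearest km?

10311 km

Leg A→B: central angle 0.7227 rad, distance 4604.5 km.
Leg B→C: central angle 0.8957 rad, distance 5706.3 km.
Total: 4604.5 + 5706.3 ≈ 10311 km.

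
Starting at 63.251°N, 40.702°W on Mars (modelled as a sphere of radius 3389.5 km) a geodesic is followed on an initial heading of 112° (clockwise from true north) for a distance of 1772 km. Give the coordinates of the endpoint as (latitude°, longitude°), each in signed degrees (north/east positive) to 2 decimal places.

Angular distance δ = d/R = 1772/3389.5 = 0.52279 rad; initial bearing θ = 1.9548 rad.
sin φ₂ = sin φ₁ cos δ + cos φ₁ sin δ cos θ = (0.8930)(0.8664) + (0.4501)(0.4993)(-0.3746) = 0.6895, so φ₂ = 43.59°.
Δλ = atan2(sin θ sin δ cos φ₁, cos δ − sin φ₁ sin φ₂) = atan2(0.2084, 0.2507) = 39.732°.
λ₂ = -40.702° + 39.732° = -0.97°.

43.59°, -0.97°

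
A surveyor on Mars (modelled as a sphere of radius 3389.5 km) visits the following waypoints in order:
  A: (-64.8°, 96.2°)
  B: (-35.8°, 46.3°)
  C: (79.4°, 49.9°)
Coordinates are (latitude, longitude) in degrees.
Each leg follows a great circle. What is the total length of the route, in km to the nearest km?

9257 km

Leg A→B: central angle 0.7201 rad, distance 2440.9 km.
Leg B→C: central angle 2.0109 rad, distance 6816.1 km.
Total: 2440.9 + 6816.1 ≈ 9257 km.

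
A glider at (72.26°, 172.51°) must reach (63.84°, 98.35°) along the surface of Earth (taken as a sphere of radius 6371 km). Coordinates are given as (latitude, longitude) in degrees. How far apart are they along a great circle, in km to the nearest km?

2995 km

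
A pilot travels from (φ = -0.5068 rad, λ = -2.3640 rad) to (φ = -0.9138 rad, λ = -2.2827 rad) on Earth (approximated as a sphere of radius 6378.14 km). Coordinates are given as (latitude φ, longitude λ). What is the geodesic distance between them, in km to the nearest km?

2624 km

With latitudes φ₁ = -29.038°, φ₂ = -52.357° and longitude difference Δλ = 4.658°:
cos c = sin φ₁ sin φ₂ + cos φ₁ cos φ₂ cos Δλ = (-0.4854)(-0.7918) + (0.8743)(0.6107)(0.9967) = 0.91655,
so c = arccos(0.91655) = 0.41143 rad.
Distance = R·c = 6378.14 × 0.4114 ≈ 2624 km.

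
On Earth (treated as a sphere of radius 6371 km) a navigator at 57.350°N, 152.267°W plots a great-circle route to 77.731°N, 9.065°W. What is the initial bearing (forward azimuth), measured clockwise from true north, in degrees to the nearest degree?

11°

With φ₁ = 1.0009, φ₂ = 1.3567, Δλ = 2.4993 rad, the forward-azimuth formula gives
θ = atan2( sin Δλ cos φ₂ , cos φ₁ sin φ₂ − sin φ₁ cos φ₂ cos Δλ ) = atan2(0.1273, 0.6705) = 10.75°.
So the initial bearing is 11°.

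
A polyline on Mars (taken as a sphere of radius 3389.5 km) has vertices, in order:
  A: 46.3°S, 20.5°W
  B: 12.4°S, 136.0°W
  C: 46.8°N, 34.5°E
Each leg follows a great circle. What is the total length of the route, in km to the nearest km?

14343 km

Leg A→B: central angle 1.7065 rad, distance 5784.0 km.
Leg B→C: central angle 2.5252 rad, distance 8559.0 km.
Total: 5784.0 + 8559.0 ≈ 14343 km.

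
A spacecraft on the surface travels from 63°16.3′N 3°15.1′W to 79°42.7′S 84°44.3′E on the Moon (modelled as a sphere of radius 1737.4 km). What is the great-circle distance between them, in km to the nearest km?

4584 km

With latitudes φ₁ = 63.272°, φ₂ = -79.712° and longitude difference Δλ = 87.990°:
Haversine: a = sin²(Δφ/2) + cos φ₁ cos φ₂ sin²(Δλ/2) = 0.8992 + (0.4498)(0.1786)(0.4825) = 0.93799.
Central angle c = 2·arcsin(√a) = 2.63824 rad.
Distance = R·c = 1737.4 × 2.6382 ≈ 4584 km.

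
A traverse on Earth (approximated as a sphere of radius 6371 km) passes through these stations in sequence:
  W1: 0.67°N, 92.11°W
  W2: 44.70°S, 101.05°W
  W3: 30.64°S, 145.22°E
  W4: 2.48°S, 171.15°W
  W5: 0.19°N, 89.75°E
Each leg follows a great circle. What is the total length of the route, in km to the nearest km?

Leg W1→W2: central angle 0.8039 rad, distance 5121.8 km.
Leg W2→W3: central angle 1.4582 rad, distance 9290.1 km.
Leg W3→W4: central angle 0.8708 rad, distance 5547.8 km.
Leg W4→W5: central angle 1.7296 rad, distance 11019.4 km.
Total: 5121.8 + 9290.1 + 5547.8 + 11019.4 ≈ 30979 km.

30979 km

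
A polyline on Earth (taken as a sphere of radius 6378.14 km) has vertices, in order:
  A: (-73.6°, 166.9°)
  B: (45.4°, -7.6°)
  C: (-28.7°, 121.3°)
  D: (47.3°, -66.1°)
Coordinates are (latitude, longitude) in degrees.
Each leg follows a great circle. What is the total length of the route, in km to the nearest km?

Leg A→B: central angle 2.6475 rad, distance 16886.0 km.
Leg B→C: central angle 2.3872 rad, distance 15225.9 km.
Leg C→D: central angle 2.8018 rad, distance 17870.1 km.
Total: 16886.0 + 15225.9 + 17870.1 ≈ 49982 km.

49982 km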